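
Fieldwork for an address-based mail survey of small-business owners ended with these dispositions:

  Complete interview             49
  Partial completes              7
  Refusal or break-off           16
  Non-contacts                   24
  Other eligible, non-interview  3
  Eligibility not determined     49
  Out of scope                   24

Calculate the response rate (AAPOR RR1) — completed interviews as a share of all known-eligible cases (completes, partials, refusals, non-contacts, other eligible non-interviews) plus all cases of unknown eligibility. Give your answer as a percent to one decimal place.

Numerator: 49
Base: 49 + 7 + 16 + 24 + 3 + 49 = 148
RR1 = 49 / 148 = 0.3311

33.1%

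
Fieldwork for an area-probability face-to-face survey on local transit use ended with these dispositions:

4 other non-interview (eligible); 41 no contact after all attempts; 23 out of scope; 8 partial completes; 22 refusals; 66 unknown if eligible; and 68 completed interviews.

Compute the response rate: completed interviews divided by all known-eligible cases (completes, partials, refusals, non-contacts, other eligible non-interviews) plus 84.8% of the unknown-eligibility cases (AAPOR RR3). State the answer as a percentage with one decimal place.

34.2%

Top: 68
Determined eligible: 68 + 8 + 22 + 41 + 4 = 143
e × U: 0.8480 × 66 = 55.97
Base: 143 + 55.97 = 198.97
RR3 = 68 / 198.97 = 0.3418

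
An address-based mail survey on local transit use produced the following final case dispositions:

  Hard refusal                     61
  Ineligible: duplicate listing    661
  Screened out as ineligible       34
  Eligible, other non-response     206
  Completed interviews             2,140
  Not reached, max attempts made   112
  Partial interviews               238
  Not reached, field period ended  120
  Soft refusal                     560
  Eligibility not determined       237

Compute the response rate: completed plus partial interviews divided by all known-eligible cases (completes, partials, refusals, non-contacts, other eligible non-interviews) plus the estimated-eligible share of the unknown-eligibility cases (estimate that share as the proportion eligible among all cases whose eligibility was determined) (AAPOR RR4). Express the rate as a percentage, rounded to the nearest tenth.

65.4%

Declined to participate = 61 + 560 = 621
Non-contacts = 120 + 112 = 232
Out of scope = 34 + 661 = 695
Numerator: 2140 + 238 = 2378
Eligible (known): 2140 + 238 + 621 + 232 + 206 = 3437
e = 3437 / (3437 + 695) = 3437 / 4132 = 0.8318
Estimated eligible among unknowns: 0.8318 × 237 = 197.14
Base: 3437 + 197.14 = 3634.14
RR4 = 2378 / 3634.14 = 0.6544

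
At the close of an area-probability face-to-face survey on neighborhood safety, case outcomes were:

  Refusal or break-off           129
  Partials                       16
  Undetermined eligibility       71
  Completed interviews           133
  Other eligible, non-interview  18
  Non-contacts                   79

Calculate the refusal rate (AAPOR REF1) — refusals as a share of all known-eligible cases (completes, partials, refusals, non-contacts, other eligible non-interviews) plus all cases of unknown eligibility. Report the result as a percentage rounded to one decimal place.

28.9%

Top = 129
Denom = 133 + 16 + 129 + 79 + 18 + 71 = 446
REF1 = 129 / 446 = 0.2892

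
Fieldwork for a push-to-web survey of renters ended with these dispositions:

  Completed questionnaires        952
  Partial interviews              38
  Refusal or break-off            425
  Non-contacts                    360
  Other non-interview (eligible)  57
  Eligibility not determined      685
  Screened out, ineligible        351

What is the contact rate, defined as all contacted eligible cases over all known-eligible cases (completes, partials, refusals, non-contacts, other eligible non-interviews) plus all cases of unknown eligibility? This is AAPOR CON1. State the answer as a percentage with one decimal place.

Numerator: 952 + 38 + 425 + 57 = 1472
Base: 952 + 38 + 425 + 360 + 57 + 685 = 2517
CON1 = 1472 / 2517 = 0.5848

58.5%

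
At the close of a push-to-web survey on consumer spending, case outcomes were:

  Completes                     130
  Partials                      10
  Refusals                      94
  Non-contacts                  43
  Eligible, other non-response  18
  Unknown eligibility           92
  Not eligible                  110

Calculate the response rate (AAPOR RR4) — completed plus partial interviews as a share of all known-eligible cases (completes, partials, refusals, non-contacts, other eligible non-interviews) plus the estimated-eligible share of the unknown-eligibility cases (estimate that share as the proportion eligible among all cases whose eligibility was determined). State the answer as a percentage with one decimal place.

38.7%

Top = 130 + 10 = 140
Eligible (known) = 130 + 10 + 94 + 43 + 18 = 295
e = 295 / (295 + 110) = 295 / 405 = 0.7284
e × U = 0.7284 × 92 = 67.01
Denominator = 295 + 67.01 = 362.01
RR4 = 140 / 362.01 = 0.3867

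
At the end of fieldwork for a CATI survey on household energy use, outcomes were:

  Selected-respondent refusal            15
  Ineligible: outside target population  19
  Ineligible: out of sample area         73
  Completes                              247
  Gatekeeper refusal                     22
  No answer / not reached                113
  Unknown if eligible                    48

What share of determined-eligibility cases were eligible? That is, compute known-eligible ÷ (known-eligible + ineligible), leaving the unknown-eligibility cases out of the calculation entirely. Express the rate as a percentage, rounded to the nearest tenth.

81.2%

Refused = 22 + 15 = 37
Screened out, ineligible = 19 + 73 = 92
Eligible (known) = 247 + 37 + 113 = 397
e = 397 / (397 + 92) = 397 / 489 = 0.8119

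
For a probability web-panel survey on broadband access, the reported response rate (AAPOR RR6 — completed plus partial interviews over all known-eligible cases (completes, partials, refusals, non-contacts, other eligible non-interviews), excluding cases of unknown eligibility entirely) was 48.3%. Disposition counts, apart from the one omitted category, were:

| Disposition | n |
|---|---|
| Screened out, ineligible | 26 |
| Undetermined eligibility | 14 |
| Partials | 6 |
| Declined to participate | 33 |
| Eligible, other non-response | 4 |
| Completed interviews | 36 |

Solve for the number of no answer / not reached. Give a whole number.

Numerator: 36 + 6 = 42
RR6 = 42 / D = 0.483
D = 42 / 0.483 = 87.0
Other denominator terms total 79
no answer / not reached = 87.0 − 79 ≈ 8

8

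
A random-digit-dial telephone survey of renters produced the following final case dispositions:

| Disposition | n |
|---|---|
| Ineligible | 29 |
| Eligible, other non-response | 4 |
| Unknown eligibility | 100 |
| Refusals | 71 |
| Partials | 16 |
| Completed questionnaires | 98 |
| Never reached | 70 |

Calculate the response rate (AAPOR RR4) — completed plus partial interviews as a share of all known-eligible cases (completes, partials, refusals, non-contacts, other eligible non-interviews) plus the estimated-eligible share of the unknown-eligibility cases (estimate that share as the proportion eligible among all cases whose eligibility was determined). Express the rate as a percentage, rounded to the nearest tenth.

32.7%

Numerator: 98 + 16 = 114
Eligible (known): 98 + 16 + 71 + 70 + 4 = 259
e = 259 / (259 + 29) = 259 / 288 = 0.8993
Eligible share of unknowns: 0.8993 × 100 = 89.93
Base: 259 + 89.93 = 348.93
RR4 = 114 / 348.93 = 0.3267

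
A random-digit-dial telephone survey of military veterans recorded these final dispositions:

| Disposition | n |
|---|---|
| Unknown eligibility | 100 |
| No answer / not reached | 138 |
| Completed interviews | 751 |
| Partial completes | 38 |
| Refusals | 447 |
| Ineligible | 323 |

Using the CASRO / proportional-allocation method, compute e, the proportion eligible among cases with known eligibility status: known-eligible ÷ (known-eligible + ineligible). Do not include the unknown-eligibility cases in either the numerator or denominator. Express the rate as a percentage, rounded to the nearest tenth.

Eligible (known) → 751 + 38 + 447 + 138 = 1374
e = 1374 / (1374 + 323) = 1374 / 1697 = 0.8097

81.0%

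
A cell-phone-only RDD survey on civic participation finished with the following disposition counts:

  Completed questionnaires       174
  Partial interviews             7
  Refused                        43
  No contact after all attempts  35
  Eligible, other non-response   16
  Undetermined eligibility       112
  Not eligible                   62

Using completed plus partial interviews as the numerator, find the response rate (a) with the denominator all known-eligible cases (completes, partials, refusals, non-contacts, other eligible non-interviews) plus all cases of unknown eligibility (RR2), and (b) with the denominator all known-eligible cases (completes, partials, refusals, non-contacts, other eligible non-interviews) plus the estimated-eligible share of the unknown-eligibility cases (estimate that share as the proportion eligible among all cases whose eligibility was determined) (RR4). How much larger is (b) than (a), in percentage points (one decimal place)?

Top: 174 + 7 = 181
Base: 174 + 7 + 43 + 35 + 16 + 112 = 387
RR2 = 181 / 387 = 0.4677
Known eligible: 174 + 7 + 43 + 35 + 16 = 275
e = 275 / (275 + 62) = 275 / 337 = 0.8160
e × U: 0.8160 × 112 = 91.39
Base: 275 + 91.39 = 366.39
RR4 = 181 / 366.39 = 0.4940
Difference = 49.40 − 46.77 = 2.63 percentage points

2.6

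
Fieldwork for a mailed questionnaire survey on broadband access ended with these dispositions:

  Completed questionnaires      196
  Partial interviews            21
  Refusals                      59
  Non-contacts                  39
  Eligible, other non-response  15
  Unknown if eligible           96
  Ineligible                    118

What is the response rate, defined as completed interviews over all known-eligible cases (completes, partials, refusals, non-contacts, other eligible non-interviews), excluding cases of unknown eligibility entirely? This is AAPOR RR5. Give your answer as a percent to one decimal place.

Top: 196
Denom: 196 + 21 + 59 + 39 + 15 = 330
RR5 = 196 / 330 = 0.5939

59.4%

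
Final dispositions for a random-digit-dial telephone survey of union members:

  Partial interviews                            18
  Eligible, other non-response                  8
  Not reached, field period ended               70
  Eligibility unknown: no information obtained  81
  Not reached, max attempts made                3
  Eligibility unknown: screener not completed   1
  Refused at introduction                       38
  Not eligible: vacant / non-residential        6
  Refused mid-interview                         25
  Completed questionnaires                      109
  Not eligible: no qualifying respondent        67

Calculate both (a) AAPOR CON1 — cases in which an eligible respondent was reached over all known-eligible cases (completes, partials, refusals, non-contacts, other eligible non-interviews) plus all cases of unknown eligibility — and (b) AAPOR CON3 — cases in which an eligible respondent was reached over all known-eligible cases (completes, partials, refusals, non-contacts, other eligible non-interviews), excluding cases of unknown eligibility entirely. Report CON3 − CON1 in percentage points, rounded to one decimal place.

17.0

Refused = 38 + 25 = 63
Never reached = 70 + 3 = 73
Unknown eligibility = 1 + 81 = 82
Screened out, ineligible = 67 + 6 = 73
Top = 109 + 18 + 63 + 8 = 198
Denom = 109 + 18 + 63 + 73 + 8 + 82 = 353
CON1 = 198 / 353 = 0.5609
Denom = 109 + 18 + 63 + 73 + 8 = 271
CON3 = 198 / 271 = 0.7306
Difference = 73.06 − 56.09 = 16.97 percentage points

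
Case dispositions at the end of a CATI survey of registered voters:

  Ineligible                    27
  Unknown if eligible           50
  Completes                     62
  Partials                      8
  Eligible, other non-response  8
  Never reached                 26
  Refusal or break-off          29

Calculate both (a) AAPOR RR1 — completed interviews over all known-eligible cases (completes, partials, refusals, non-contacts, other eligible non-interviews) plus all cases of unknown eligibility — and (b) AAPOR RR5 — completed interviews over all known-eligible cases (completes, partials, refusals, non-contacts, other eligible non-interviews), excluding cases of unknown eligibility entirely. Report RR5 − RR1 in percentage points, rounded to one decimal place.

Num = 62
Denominator = 62 + 8 + 29 + 26 + 8 + 50 = 183
RR1 = 62 / 183 = 0.3388
Denominator = 62 + 8 + 29 + 26 + 8 = 133
RR5 = 62 / 133 = 0.4662
Difference = 46.62 − 33.88 = 12.74 percentage points

12.7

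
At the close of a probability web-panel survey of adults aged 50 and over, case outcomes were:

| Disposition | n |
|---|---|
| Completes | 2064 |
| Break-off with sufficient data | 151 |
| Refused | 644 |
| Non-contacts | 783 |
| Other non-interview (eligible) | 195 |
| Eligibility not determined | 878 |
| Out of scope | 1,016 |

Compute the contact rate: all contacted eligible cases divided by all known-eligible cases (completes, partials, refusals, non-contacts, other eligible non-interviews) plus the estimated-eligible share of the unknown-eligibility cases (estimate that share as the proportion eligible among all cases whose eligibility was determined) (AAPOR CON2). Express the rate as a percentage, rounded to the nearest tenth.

67.4%

Num: 2064 + 151 + 644 + 195 = 3054
Eligible (known): 2064 + 151 + 644 + 783 + 195 = 3837
e = 3837 / (3837 + 1016) = 3837 / 4853 = 0.7906
Estimated eligible among unknowns: 0.7906 × 878 = 694.15
Denom: 3837 + 694.15 = 4531.15
CON2 = 3054 / 4531.15 = 0.6740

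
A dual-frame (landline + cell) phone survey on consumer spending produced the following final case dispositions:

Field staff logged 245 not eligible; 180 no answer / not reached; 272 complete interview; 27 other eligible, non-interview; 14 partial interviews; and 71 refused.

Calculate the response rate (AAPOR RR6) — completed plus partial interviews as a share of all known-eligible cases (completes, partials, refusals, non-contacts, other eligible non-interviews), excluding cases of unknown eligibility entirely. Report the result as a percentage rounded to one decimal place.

50.7%

Num: 272 + 14 = 286
Base: 272 + 14 + 71 + 180 + 27 = 564
RR6 = 286 / 564 = 0.5071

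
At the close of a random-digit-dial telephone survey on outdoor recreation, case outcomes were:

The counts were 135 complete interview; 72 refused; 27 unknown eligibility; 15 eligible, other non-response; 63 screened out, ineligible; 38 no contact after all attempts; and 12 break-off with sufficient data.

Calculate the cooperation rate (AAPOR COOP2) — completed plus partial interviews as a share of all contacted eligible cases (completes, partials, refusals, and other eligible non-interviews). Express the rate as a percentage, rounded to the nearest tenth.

Top → 135 + 12 = 147
Base → 135 + 12 + 72 + 15 = 234
COOP2 = 147 / 234 = 0.6282

62.8%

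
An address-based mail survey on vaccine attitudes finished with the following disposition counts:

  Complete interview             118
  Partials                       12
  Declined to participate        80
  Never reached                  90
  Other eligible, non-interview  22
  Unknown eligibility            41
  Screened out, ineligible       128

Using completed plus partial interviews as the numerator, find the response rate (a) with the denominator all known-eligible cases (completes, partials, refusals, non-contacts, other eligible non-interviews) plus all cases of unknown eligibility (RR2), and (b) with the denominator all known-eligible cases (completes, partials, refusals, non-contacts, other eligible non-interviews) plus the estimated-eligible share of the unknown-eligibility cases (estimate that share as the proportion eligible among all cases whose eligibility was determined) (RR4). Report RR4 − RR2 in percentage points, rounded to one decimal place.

1.2

Num = 118 + 12 = 130
Denominator = 118 + 12 + 80 + 90 + 22 + 41 = 363
RR2 = 130 / 363 = 0.3581
Eligible (known) = 118 + 12 + 80 + 90 + 22 = 322
e = 322 / (322 + 128) = 322 / 450 = 0.7156
Estimated eligible among unknowns = 0.7156 × 41 = 29.34
Denominator = 322 + 29.34 = 351.34
RR4 = 130 / 351.34 = 0.3700
Difference = 37.00 − 35.81 = 1.19 percentage points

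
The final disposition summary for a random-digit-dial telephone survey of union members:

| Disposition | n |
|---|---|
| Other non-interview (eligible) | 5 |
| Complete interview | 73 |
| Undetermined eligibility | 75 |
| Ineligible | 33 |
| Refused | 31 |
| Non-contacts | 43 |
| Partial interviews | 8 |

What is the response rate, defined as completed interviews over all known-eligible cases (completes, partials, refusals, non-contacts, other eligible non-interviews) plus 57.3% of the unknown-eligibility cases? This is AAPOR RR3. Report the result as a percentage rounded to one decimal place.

36.0%

Top = 73
Eligible (known) = 73 + 8 + 31 + 43 + 5 = 160
Estimated eligible among unknowns = 0.5730 × 75 = 42.97
Denom = 160 + 42.97 = 202.97
RR3 = 73 / 202.97 = 0.3597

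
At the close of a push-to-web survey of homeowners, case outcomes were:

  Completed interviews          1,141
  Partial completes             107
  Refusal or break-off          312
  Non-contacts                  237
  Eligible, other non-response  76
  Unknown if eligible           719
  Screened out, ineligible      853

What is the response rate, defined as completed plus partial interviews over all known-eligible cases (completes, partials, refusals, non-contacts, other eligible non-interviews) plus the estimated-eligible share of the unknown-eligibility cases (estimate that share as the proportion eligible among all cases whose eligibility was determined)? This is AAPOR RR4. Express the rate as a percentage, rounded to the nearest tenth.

52.7%

Num: 1141 + 107 = 1248
Known eligible: 1141 + 107 + 312 + 237 + 76 = 1873
e = 1873 / (1873 + 853) = 1873 / 2726 = 0.6871
Estimated eligible among unknowns: 0.6871 × 719 = 494.02
Denom: 1873 + 494.02 = 2367.02
RR4 = 1248 / 2367.02 = 0.5272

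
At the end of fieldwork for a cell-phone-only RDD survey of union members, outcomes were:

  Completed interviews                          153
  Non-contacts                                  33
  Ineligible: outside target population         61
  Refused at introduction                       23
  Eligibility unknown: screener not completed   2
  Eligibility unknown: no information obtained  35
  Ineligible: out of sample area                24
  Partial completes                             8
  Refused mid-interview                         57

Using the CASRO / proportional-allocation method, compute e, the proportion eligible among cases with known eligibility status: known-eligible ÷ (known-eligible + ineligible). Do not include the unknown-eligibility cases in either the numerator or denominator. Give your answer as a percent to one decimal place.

Refusal or break-off = 23 + 57 = 80
Unknown if eligible = 2 + 35 = 37
Ineligible = 61 + 24 = 85
Known eligible → 153 + 8 + 80 + 33 = 274
e = 274 / (274 + 85) = 274 / 359 = 0.7632

76.3%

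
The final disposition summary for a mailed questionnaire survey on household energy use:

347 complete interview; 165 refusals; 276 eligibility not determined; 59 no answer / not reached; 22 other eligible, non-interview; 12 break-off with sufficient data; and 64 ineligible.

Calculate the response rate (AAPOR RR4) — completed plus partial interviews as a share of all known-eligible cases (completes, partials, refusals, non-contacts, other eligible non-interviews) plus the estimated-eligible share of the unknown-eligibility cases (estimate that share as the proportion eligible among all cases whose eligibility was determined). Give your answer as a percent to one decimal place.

42.0%

Top: 347 + 12 = 359
Known eligible: 347 + 12 + 165 + 59 + 22 = 605
e = 605 / (605 + 64) = 605 / 669 = 0.9043
Eligible share of unknowns: 0.9043 × 276 = 249.59
Denom: 605 + 249.59 = 854.59
RR4 = 359 / 854.59 = 0.4201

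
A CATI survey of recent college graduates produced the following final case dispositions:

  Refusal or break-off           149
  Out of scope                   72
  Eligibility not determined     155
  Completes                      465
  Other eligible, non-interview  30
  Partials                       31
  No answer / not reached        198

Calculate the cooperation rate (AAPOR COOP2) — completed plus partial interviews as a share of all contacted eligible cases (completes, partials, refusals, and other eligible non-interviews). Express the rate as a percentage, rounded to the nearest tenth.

73.5%

Top = 465 + 31 = 496
Denom = 465 + 31 + 149 + 30 = 675
COOP2 = 496 / 675 = 0.7348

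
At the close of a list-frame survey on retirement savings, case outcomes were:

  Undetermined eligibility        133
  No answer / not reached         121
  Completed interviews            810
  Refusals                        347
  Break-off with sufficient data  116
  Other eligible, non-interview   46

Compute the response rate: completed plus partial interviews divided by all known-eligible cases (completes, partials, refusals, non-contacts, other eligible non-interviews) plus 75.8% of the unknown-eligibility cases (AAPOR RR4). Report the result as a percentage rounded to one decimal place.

Numerator: 810 + 116 = 926
Eligible (known): 810 + 116 + 347 + 121 + 46 = 1440
Eligible share of unknowns: 0.7580 × 133 = 100.81
Denominator: 1440 + 100.81 = 1540.81
RR4 = 926 / 1540.81 = 0.6010

60.1%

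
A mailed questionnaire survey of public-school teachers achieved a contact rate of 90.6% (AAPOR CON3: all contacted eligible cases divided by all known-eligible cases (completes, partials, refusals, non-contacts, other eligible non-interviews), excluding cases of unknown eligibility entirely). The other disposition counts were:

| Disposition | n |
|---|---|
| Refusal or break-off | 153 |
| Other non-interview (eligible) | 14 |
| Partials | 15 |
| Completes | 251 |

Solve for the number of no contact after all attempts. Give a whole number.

Top: 251 + 15 + 153 + 14 = 433
CON3 = 433 / D = 0.906
D = 433 / 0.906 = 477.9
Rest of base = 433
no contact after all attempts = 477.9 − 433 ≈ 45

45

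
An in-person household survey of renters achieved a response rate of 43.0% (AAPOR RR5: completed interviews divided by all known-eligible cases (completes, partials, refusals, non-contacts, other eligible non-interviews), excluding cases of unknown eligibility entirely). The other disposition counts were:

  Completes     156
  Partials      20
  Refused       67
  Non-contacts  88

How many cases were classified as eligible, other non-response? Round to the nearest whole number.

RR5 = 156 / D = 0.430
D = 156 / 0.430 = 362.8
Remaining denominator categories sum to 331
eligible, other non-response = 362.8 − 331 ≈ 32

32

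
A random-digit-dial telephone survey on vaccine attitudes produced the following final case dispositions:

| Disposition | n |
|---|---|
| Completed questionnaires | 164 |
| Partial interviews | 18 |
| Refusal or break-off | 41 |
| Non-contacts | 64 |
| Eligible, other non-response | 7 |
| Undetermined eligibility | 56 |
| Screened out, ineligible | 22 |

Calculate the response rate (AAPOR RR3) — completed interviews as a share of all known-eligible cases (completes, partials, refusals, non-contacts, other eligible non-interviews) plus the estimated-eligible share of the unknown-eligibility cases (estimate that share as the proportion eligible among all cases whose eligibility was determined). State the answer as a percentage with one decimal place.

47.4%

Numerator = 164
Determined eligible = 164 + 18 + 41 + 64 + 7 = 294
e = 294 / (294 + 22) = 294 / 316 = 0.9304
Estimated eligible among unknowns = 0.9304 × 56 = 52.10
Denominator = 294 + 52.10 = 346.10
RR3 = 164 / 346.10 = 0.4739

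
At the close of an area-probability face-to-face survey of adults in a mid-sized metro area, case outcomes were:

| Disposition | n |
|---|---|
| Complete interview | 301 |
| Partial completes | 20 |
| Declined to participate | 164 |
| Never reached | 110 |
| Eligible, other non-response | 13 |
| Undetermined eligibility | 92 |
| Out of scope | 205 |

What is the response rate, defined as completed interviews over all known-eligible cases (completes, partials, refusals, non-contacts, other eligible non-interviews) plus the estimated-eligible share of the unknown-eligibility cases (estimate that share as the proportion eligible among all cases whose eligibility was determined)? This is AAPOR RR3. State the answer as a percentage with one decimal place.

44.5%

Top: 301
Known eligible: 301 + 20 + 164 + 110 + 13 = 608
e = 608 / (608 + 205) = 608 / 813 = 0.7478
Estimated eligible among unknowns: 0.7478 × 92 = 68.80
Base: 608 + 68.80 = 676.80
RR3 = 301 / 676.80 = 0.4447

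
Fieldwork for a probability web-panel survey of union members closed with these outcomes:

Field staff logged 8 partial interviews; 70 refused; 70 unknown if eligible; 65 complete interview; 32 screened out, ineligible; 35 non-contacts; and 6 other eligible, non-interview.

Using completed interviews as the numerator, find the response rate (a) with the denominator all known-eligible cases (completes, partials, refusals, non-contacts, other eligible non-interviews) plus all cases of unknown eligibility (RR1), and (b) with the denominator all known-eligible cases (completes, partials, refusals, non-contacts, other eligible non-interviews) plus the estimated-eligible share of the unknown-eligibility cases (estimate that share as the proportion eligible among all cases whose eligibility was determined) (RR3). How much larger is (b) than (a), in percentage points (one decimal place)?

Num: 65
Denominator: 65 + 8 + 70 + 35 + 6 + 70 = 254
RR1 = 65 / 254 = 0.2559
Known eligible: 65 + 8 + 70 + 35 + 6 = 184
e = 184 / (184 + 32) = 184 / 216 = 0.8519
e × U: 0.8519 × 70 = 59.63
Denominator: 184 + 59.63 = 243.63
RR3 = 65 / 243.63 = 0.2668
Difference = 26.68 − 25.59 = 1.09 percentage points

1.1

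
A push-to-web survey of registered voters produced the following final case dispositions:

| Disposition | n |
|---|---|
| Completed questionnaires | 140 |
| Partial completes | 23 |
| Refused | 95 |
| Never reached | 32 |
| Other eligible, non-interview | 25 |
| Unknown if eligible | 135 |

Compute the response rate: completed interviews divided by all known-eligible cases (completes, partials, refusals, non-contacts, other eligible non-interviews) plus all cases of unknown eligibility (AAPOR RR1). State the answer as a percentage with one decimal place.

31.1%

Num: 140
Base: 140 + 23 + 95 + 32 + 25 + 135 = 450
RR1 = 140 / 450 = 0.3111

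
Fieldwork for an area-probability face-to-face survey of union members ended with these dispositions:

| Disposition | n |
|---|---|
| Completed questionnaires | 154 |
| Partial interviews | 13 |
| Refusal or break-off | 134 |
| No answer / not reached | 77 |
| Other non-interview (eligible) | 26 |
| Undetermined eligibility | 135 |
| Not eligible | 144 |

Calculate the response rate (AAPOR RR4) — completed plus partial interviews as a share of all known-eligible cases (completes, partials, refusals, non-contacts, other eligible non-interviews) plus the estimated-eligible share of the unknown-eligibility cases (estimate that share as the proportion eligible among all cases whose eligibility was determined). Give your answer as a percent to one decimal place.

33.2%

Numerator = 154 + 13 = 167
Determined eligible = 154 + 13 + 134 + 77 + 26 = 404
e = 404 / (404 + 144) = 404 / 548 = 0.7372
Estimated eligible among unknowns = 0.7372 × 135 = 99.52
Base = 404 + 99.52 = 503.52
RR4 = 167 / 503.52 = 0.3317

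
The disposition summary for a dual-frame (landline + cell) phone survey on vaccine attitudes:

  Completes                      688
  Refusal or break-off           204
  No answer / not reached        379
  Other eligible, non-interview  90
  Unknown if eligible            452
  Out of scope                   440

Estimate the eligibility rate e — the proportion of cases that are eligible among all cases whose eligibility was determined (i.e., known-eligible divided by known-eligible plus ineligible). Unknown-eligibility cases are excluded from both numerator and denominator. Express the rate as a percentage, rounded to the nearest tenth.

75.6%

Determined eligible → 688 + 204 + 379 + 90 = 1361
e = 1361 / (1361 + 440) = 1361 / 1801 = 0.7557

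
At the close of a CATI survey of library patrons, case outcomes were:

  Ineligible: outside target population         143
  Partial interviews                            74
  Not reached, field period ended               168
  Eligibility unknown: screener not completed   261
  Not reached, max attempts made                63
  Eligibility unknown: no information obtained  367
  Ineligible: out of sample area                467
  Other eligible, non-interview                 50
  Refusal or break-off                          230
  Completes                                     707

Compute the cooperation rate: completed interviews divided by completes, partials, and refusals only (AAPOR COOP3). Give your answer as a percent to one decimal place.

69.9%

No contact after all attempts = 168 + 63 = 231
Eligibility not determined = 261 + 367 = 628
Out of scope = 143 + 467 = 610
Num → 707
Denominator → 707 + 74 + 230 = 1011
COOP3 = 707 / 1011 = 0.6993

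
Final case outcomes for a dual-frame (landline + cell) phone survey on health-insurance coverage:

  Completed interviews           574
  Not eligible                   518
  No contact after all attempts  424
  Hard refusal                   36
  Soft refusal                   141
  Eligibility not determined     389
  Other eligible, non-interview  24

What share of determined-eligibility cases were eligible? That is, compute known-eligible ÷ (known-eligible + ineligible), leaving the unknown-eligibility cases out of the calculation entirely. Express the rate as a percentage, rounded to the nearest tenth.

69.8%

Declined to participate = 36 + 141 = 177
Determined eligible: 574 + 177 + 424 + 24 = 1199
e = 1199 / (1199 + 518) = 1199 / 1717 = 0.6983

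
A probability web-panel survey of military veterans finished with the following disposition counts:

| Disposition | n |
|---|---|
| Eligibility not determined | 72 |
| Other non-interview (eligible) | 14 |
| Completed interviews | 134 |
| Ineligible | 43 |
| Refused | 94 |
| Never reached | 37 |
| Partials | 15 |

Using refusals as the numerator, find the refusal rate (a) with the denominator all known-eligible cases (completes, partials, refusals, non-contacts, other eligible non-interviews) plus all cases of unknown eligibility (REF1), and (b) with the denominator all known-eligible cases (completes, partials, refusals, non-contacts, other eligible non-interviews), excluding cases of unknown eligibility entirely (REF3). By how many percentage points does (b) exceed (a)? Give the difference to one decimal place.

Num → 94
Base → 134 + 15 + 94 + 37 + 14 + 72 = 366
REF1 = 94 / 366 = 0.2568
Base → 134 + 15 + 94 + 37 + 14 = 294
REF3 = 94 / 294 = 0.3197
Difference = 31.97 − 25.68 = 6.29 percentage points

6.3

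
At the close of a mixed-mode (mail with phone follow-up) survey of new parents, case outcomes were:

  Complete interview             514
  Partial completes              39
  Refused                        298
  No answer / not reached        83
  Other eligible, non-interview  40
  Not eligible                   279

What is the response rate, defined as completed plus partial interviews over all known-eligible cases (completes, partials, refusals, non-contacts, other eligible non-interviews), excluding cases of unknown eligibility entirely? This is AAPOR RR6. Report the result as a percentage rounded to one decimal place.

56.8%

Top → 514 + 39 = 553
Denom → 514 + 39 + 298 + 83 + 40 = 974
RR6 = 553 / 974 = 0.5678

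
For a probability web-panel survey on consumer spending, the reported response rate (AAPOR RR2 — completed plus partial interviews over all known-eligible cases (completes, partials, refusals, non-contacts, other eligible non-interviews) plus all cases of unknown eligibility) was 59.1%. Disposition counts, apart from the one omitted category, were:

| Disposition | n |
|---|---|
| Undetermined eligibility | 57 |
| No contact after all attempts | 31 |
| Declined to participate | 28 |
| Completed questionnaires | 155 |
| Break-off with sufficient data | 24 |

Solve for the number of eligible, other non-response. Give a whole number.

8

Numerator: 155 + 24 = 179
RR2 = 179 / D = 0.591
D = 179 / 0.591 = 302.9
Remaining denominator categories sum to 295
eligible, other non-response = 302.9 − 295 ≈ 8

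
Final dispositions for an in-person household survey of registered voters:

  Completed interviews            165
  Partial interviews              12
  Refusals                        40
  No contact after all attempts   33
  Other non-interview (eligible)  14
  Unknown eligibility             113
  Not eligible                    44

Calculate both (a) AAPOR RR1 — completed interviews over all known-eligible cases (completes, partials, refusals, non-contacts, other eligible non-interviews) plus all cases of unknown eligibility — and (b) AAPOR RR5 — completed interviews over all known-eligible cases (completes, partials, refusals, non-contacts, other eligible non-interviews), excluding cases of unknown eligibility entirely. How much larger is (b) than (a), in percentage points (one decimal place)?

Top = 165
Denom = 165 + 12 + 40 + 33 + 14 + 113 = 377
RR1 = 165 / 377 = 0.4377
Denom = 165 + 12 + 40 + 33 + 14 = 264
RR5 = 165 / 264 = 0.6250
Difference = 62.50 − 43.77 = 18.73 percentage points

18.7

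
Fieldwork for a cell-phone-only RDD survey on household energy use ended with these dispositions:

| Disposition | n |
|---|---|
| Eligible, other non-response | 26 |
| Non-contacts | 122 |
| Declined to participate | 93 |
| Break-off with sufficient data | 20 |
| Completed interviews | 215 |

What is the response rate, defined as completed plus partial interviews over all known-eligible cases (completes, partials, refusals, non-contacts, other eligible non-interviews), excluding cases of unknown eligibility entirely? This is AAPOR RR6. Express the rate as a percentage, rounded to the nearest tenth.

Numerator: 215 + 20 = 235
Denom: 215 + 20 + 93 + 122 + 26 = 476
RR6 = 235 / 476 = 0.4937

49.4%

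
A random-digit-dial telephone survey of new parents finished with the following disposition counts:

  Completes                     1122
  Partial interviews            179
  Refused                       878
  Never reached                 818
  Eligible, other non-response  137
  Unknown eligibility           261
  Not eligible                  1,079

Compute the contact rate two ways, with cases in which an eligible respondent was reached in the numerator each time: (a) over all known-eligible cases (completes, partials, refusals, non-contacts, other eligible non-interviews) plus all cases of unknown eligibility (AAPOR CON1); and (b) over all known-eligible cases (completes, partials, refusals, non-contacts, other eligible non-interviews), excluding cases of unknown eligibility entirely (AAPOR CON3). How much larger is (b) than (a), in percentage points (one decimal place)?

5.7

Numerator: 1122 + 179 + 878 + 137 = 2316
Base: 1122 + 179 + 878 + 818 + 137 + 261 = 3395
CON1 = 2316 / 3395 = 0.6822
Base: 1122 + 179 + 878 + 818 + 137 = 3134
CON3 = 2316 / 3134 = 0.7390
Difference = 73.90 − 68.22 = 5.68 percentage points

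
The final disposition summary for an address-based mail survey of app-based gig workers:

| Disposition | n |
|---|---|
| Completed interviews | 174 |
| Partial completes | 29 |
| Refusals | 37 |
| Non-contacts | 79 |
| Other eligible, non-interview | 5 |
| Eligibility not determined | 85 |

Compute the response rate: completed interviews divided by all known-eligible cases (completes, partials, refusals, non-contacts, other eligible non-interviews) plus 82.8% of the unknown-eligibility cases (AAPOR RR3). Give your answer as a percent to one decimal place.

Top → 174
Known eligible → 174 + 29 + 37 + 79 + 5 = 324
e × U → 0.8280 × 85 = 70.38
Base → 324 + 70.38 = 394.38
RR3 = 174 / 394.38 = 0.4412

44.1%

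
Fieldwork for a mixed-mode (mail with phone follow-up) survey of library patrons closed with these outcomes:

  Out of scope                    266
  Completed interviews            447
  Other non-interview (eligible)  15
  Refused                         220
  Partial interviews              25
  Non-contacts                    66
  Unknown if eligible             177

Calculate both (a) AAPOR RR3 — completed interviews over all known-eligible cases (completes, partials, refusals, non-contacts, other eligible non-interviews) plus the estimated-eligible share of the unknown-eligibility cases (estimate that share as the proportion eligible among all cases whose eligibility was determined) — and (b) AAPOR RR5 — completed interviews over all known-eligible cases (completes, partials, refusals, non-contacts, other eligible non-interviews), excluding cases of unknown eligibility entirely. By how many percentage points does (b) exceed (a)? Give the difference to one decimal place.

8.4

Top = 447
Known eligible = 447 + 25 + 220 + 66 + 15 = 773
e = 773 / (773 + 266) = 773 / 1039 = 0.7440
Eligible share of unknowns = 0.7440 × 177 = 131.69
Denominator = 773 + 131.69 = 904.69
RR3 = 447 / 904.69 = 0.4941
Denominator = 447 + 25 + 220 + 66 + 15 = 773
RR5 = 447 / 773 = 0.5783
Difference = 57.83 − 49.41 = 8.42 percentage points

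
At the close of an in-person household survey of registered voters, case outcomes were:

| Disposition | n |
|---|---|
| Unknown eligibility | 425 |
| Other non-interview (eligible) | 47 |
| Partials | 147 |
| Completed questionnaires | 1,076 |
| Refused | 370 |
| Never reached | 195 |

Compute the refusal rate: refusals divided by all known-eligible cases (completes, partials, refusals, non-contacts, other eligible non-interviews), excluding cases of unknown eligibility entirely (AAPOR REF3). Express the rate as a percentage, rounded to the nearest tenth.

Num: 370
Denom: 1076 + 147 + 370 + 195 + 47 = 1835
REF3 = 370 / 1835 = 0.2016

20.2%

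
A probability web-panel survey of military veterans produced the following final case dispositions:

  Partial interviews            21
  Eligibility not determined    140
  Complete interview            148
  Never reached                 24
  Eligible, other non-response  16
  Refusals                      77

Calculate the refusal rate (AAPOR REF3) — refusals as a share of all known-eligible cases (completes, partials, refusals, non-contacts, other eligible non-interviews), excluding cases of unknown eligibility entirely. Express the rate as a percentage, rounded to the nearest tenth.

26.9%

Num = 77
Denom = 148 + 21 + 77 + 24 + 16 = 286
REF3 = 77 / 286 = 0.2692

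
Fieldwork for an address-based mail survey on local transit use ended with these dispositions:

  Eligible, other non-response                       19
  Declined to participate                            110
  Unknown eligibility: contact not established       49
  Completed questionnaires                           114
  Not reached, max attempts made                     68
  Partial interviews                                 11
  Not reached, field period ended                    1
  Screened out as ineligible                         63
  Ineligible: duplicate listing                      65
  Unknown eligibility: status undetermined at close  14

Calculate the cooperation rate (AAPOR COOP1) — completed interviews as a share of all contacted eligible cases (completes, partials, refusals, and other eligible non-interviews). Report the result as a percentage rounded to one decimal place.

44.9%

No answer / not reached = 1 + 68 = 69
Undetermined eligibility = 49 + 14 = 63
Not eligible = 63 + 65 = 128
Top: 114
Denom: 114 + 11 + 110 + 19 = 254
COOP1 = 114 / 254 = 0.4488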